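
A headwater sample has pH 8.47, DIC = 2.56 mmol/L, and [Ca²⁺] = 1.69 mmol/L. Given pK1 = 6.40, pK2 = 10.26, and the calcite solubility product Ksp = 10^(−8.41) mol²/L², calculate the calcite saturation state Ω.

Ω = 17.6

α₂ = 1 / (1 + [H⁺]/K2 + [H⁺]²/(K1K2)) = 1 / (1 + 10^+1.79 + 10^-0.28)
   = 1 / (1 + 61.660 + 0.52481) = 1/63.184 = 0.01583
[CO3²⁻] = α₂ × DIC = 0.01583 × 2.56 = 0.04052 mmol/L
Ksp = 10^(−8.41) = 3.890×10^-9
Ω = [Ca²⁺][CO3²⁻]/Ksp = (1.69×10^-3)(4.052×10^-5) / 3.890×10^-9 = 17.6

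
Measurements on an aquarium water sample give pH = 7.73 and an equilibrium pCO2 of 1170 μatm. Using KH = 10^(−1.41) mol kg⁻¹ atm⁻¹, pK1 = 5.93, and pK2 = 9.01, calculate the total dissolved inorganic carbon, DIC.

DIC = 3.07 mmol/kg

[CO2*] = KH · pCO2 = 10^(−1.41) × 1170×10^-6 = 4.552×10^-5 mol/kg
α₀ = 1/(1 + K1/[H⁺] + K1K2/[H⁺]²) = 1/(1 + 10^+1.80 + 10^+0.52) = 0.01484
DIC = [CO2*]/α₀ = 4.552×10^-5 / 0.01484 = 3.07 mmol/kg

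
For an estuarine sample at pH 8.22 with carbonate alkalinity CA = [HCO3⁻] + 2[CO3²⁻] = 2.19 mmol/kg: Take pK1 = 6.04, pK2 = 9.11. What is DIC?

CA = [HCO3⁻] + 2[CO3²⁻] = (α₁ + 2α₂)·DIC
At pH 8.22: [H⁺]/K1 = 10^-2.18 = 0.0066069, K2/[H⁺] = 10^-0.89 = 0.12882
α₁ = 1/(1 + 0.0066069 + 0.12882) = 1/1.1354 = 0.8807; α₂ = α₁·K2/[H⁺] = 0.1135
α₁ + 2α₂ = 1.1076
DIC = CA / (α₁ + 2α₂) = 2.19 / 1.1076 = 1.98 mmol/kg

DIC = 1.98 mmol/kg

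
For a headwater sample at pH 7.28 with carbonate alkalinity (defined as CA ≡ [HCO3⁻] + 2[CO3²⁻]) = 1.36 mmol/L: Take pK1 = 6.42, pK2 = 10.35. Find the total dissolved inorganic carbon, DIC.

CA = [HCO3⁻] + 2[CO3²⁻] = (α₁ + 2α₂)·DIC
At pH 7.28: [H⁺]/K1 = 10^-0.86 = 0.13804, K2/[H⁺] = 10^-3.07 = 0.00085114
α₁ = 1/(1 + 0.13804 + 0.00085114) = 1/1.1389 = 0.8780; α₂ = α₁·K2/[H⁺] = 0.0007473
α₁ + 2α₂ = 0.8795
DIC = CA / (α₁ + 2α₂) = 1.36 / 0.8795 = 1.55 mmol/L

DIC = 1.55 mmol/L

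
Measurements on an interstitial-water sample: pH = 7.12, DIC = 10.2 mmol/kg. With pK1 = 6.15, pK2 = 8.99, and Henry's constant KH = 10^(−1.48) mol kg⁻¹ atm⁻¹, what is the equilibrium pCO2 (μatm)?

pCO2 = 2.95×10^4 μatm

α₀ = 1 / (1 + K1/[H⁺] + K1K2/[H⁺]²) = 1 / (1 + 10^+0.97 + 10^-0.90)
   = 1 / (1 + 9.3325 + 0.12589) = 1/10.458 = 0.09562
[CO2*] = α₀ × DIC = 0.09562 × 10.2 = 0.9753 mmol/kg
pCO2 = [CO2*]/KH = 9.753×10^-4 / 3.311×10^-2 = 2.95×10^4 μatm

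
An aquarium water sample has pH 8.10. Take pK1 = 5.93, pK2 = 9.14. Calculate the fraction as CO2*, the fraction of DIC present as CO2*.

α₀ = 0.00616

α₀ = 1 / (1 + K1/[H⁺] + K1K2/[H⁺]²) = 1 / (1 + 10^+2.17 + 10^+1.13)
   = 1 / (1 + 147.91 + 13.490) = 1/162.40 = 0.006158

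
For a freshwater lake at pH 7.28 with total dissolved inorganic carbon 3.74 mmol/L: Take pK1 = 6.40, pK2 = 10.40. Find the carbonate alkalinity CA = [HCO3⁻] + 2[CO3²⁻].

CA = 3.31 mmol/L

CA = [HCO3⁻] + 2[CO3²⁻] = (α₁ + 2α₂)·DIC
At pH 7.28: [H⁺]/K1 = 10^-0.88 = 0.13183, K2/[H⁺] = 10^-3.12 = 0.00075858
α₁ = 1/(1 + 0.13183 + 0.00075858) = 1/1.1326 = 0.8829; α₂ = α₁·K2/[H⁺] = 0.0006698
α₁ + 2α₂ = 0.8843
CA = 0.8843 × 3.74 = 3.31 mmol/L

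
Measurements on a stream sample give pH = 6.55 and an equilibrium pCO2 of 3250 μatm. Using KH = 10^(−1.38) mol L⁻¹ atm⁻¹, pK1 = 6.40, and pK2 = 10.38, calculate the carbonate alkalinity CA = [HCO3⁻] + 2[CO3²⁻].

CA = 0.191 mmol/L

[CO2*] = KH · pCO2 = 10^(−1.38) × 3250×10^-6 = 1.355×10^-4 mol/L
α₀ = 1/(1 + K1/[H⁺] + K1K2/[H⁺]²) = 1/(1 + 10^+0.15 + 10^-3.68) = 0.4145
DIC = [CO2*]/α₀ = 1.355×10^-4 / 0.4145 = 0.3269 mmol/L
CA = (α₁ + 2α₂)·DIC = (0.5854 + 2×8.659×10^-5) × 0.3269 = 0.191 mmol/L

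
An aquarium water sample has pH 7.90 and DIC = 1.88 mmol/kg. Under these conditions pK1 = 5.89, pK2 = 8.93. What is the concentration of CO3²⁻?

[CO3²⁻] = 0.159 mmol/kg

α₂ = 1 / (1 + [H⁺]/K2 + [H⁺]²/(K1K2)) = 1 / (1 + 10^+1.03 + 10^-0.98)
   = 1 / (1 + 10.715 + 0.10471) = 1/11.820 = 0.08460
[CO3²⁻] = α₂ × DIC = 0.08460 × 1.88 = 0.159 mmol/kg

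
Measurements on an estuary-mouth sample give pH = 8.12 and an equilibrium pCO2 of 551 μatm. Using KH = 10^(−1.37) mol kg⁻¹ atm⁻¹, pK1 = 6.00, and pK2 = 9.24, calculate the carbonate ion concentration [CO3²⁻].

[CO3²⁻] = 0.235 mmol/kg

[CO2*] = KH · pCO2 = 10^(−1.37) × 551×10^-6 = 2.350×10^-5 mol/kg
α₀ = 1/(1 + K1/[H⁺] + K1K2/[H⁺]²) = 1/(1 + 10^+2.12 + 10^+1.00) = 0.007002
DIC = [CO2*]/α₀ = 2.350×10^-5 / 0.007002 = 3.357 mmol/kg
[CO3²⁻] = α₂·DIC; α₂ = 0.07002, so [CO3²⁻] = 0.07002 × 3.357 = 0.235 mmol/kg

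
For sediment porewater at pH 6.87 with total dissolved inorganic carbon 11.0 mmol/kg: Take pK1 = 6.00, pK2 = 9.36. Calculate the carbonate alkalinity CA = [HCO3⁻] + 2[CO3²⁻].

CA = 9.73 mmol/kg

CA = [HCO3⁻] + 2[CO3²⁻] = (α₁ + 2α₂)·DIC
At pH 6.87: [H⁺]/K1 = 10^-0.87 = 0.13490, K2/[H⁺] = 10^-2.49 = 0.0032359
α₁ = 1/(1 + 0.13490 + 0.0032359) = 1/1.1381 = 0.8786; α₂ = α₁·K2/[H⁺] = 0.002843
α₁ + 2α₂ = 0.8843
CA = 0.8843 × 11.0 = 9.73 mmol/kg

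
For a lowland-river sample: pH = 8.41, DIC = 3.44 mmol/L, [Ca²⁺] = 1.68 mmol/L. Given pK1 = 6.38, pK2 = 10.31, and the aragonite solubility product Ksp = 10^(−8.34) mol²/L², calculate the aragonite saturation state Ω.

Ω = 15.6

α₂ = 1 / (1 + [H⁺]/K2 + [H⁺]²/(K1K2)) = 1 / (1 + 10^+1.90 + 10^-0.13)
   = 1 / (1 + 79.433 + 0.74131) = 1/81.174 = 0.01232
[CO3²⁻] = α₂ × DIC = 0.01232 × 3.44 = 0.04238 mmol/L
Ksp = 10^(−8.34) = 4.571×10^-9
Ω = [Ca²⁺][CO3²⁻]/Ksp = (1.68×10^-3)(4.238×10^-5) / 4.571×10^-9 = 15.6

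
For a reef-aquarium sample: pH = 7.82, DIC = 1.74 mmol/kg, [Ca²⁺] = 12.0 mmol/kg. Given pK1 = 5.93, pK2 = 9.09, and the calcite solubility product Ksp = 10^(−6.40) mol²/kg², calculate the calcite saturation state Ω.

Ω = 2.64

α₂ = 1 / (1 + [H⁺]/K2 + [H⁺]²/(K1K2)) = 1 / (1 + 10^+1.27 + 10^-0.62)
   = 1 / (1 + 18.621 + 0.23988) = 1/19.861 = 0.05035
[CO3²⁻] = α₂ × DIC = 0.05035 × 1.74 = 0.08761 mmol/kg
Ksp = 10^(−6.40) = 3.981×10^-7
Ω = [Ca²⁺][CO3²⁻]/Ksp = (12.0×10^-3)(8.761×10^-5) / 3.981×10^-7 = 2.64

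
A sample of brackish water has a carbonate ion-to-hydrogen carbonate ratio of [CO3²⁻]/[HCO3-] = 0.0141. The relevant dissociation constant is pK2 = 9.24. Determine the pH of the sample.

pH = 7.39

From K2 = [H⁺][CO3²⁻]/[HCO3-]:  pH = pK2 + log₁₀([CO3²⁻]/[HCO3-])
log₁₀(0.0141) = -1.851
pH = 9.24 + (-1.851) = 7.39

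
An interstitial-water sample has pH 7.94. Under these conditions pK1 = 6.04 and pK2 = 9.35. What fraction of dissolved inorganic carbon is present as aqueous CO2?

α₀ = 1 / (1 + K1/[H⁺] + K1K2/[H⁺]²) = 1 / (1 + 10^+1.90 + 10^+0.49)
   = 1 / (1 + 79.433 + 3.0903) = 1/83.523 = 0.01197

α₀ = 0.0120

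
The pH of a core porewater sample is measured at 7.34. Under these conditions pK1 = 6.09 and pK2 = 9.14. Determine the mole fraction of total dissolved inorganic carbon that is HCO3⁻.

α₁ = 0.933

α₁ = 1 / (1 + [H⁺]/K1 + K2/[H⁺]) = 1 / (1 + 10^-1.25 + 10^-1.80)
   = 1 / (1 + 0.056234 + 0.015849) = 1/1.0721 = 0.9328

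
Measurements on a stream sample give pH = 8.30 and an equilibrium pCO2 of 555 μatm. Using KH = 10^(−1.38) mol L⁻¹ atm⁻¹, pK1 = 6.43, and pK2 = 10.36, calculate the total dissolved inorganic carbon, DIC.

[CO2*] = KH · pCO2 = 10^(−1.38) × 555×10^-6 = 2.314×10^-5 mol/L
α₀ = 1/(1 + K1/[H⁺] + K1K2/[H⁺]²) = 1/(1 + 10^+1.87 + 10^-0.19) = 0.01320
DIC = [CO2*]/α₀ = 2.314×10^-5 / 0.01320 = 1.75 mmol/L

DIC = 1.75 mmol/L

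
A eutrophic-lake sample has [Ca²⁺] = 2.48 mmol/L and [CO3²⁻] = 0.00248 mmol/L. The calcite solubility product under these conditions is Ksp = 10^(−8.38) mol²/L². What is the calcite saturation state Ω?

Ω = 1.48

Ksp = 10^(−8.38) = 4.169×10^-9
Ω = [Ca²⁺][CO3²⁻]/Ksp = (2.48×10^-3)(0.00248×10^-3) / 4.169×10^-9 = 1.48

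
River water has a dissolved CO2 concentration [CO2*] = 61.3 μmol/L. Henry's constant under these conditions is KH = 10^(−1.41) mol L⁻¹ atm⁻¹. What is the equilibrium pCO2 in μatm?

KH = 10^(−1.41) = 3.890×10^-2 mol L⁻¹ atm⁻¹
pCO2 = [CO2*]/KH = 61.3×10^-6 / 3.890×10^-2 = 1.58×10^-3 atm = 1580 μatm

pCO2 = 1580 μatm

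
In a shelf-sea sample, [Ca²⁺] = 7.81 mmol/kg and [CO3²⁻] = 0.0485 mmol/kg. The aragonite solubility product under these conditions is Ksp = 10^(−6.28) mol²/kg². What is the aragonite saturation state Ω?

Ω = 0.722

Ksp = 10^(−6.28) = 5.248×10^-7
Ω = [Ca²⁺][CO3²⁻]/Ksp = (7.81×10^-3)(0.0485×10^-3) / 5.248×10^-7 = 0.722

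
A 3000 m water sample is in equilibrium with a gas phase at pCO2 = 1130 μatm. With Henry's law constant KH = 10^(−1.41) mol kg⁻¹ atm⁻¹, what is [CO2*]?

KH = 10^(−1.41) = 3.890×10^-2 mol kg⁻¹ atm⁻¹
[CO2*] = KH · pCO2 = 3.890×10^-2 × 1130×10^-6 atm = 4.40×10^-5 mol/kg

[CO2*] = 44.0 μmol/kg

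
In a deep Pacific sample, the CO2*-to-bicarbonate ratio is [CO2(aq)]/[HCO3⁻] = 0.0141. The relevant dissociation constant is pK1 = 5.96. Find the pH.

From K1 = [H⁺][HCO3⁻]/[CO2(aq)]:  pH = pK1 − log₁₀([CO2(aq)]/[HCO3⁻])
log₁₀(0.0141) = -1.851
pH = 5.96 − (-1.851) = 7.81

pH = 7.81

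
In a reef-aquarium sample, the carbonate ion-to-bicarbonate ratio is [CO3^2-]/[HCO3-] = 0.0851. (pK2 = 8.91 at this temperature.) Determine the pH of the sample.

From K2 = [H⁺][CO3^2-]/[HCO3-]:  pH = pK2 + log₁₀([CO3^2-]/[HCO3-])
log₁₀(0.0851) = -1.070
pH = 8.91 + (-1.070) = 7.84

pH = 7.84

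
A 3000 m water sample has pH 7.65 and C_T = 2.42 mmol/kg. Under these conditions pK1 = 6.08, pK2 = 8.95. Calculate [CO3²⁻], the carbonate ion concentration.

α₂ = 1 / (1 + [H⁺]/K2 + [H⁺]²/(K1K2)) = 1 / (1 + 10^+1.30 + 10^-0.27)
   = 1 / (1 + 19.953 + 0.53703) = 1/21.490 = 0.04653
[CO3²⁻] = α₂ × DIC = 0.04653 × 2.42 = 0.113 mmol/kg

[CO3²⁻] = 0.113 mmol/kg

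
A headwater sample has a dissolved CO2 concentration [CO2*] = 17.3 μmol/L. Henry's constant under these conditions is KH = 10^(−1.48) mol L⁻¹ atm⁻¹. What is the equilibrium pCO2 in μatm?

pCO2 = 522 μatm

KH = 10^(−1.48) = 3.311×10^-2 mol L⁻¹ atm⁻¹
pCO2 = [CO2*]/KH = 17.3×10^-6 / 3.311×10^-2 = 5.22×10^-4 atm = 522 μatm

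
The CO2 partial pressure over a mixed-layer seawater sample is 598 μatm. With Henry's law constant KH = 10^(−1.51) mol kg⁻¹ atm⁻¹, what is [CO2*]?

KH = 10^(−1.51) = 3.090×10^-2 mol kg⁻¹ atm⁻¹
[CO2*] = KH · pCO2 = 3.090×10^-2 × 598×10^-6 atm = 1.85×10^-5 mol/kg

[CO2*] = 18.5 μmol/kg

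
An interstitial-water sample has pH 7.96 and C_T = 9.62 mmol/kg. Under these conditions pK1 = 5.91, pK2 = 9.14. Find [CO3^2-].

[CO3²⁻] = 0.591 mmol/kg

α₂ = 1 / (1 + [H⁺]/K2 + [H⁺]²/(K1K2)) = 1 / (1 + 10^+1.18 + 10^-0.87)
   = 1 / (1 + 15.136 + 0.13490) = 1/16.271 = 0.06146
[CO3²⁻] = α₂ × DIC = 0.06146 × 9.62 = 0.591 mmol/kg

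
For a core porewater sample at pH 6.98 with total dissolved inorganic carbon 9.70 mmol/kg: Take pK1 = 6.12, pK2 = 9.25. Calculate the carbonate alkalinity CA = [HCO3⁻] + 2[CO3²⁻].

CA = [HCO3⁻] + 2[CO3²⁻] = (α₁ + 2α₂)·DIC
At pH 6.98: [H⁺]/K1 = 10^-0.86 = 0.13804, K2/[H⁺] = 10^-2.27 = 0.0053703
α₁ = 1/(1 + 0.13804 + 0.0053703) = 1/1.1434 = 0.8746; α₂ = α₁·K2/[H⁺] = 0.004697
α₁ + 2α₂ = 0.8840
CA = 0.8840 × 9.70 = 8.57 mmol/kg

CA = 8.57 mmol/kg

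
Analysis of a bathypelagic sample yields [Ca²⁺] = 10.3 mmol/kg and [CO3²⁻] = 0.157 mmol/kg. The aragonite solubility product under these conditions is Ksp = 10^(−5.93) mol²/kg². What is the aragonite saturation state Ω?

Ω = 1.38

Ksp = 10^(−5.93) = 1.175×10^-6
Ω = [Ca²⁺][CO3²⁻]/Ksp = (10.3×10^-3)(0.157×10^-3) / 1.175×10^-6 = 1.38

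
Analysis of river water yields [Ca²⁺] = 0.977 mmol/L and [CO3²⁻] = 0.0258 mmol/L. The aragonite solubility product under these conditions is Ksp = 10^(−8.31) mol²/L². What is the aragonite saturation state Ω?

Ω = 5.15

Ksp = 10^(−8.31) = 4.898×10^-9
Ω = [Ca²⁺][CO3²⁻]/Ksp = (0.977×10^-3)(0.0258×10^-3) / 4.898×10^-9 = 5.15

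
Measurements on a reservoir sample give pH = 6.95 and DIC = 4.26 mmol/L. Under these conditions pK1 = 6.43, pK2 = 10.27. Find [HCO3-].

[HCO3⁻] = 3.27 mmol/L

α₁ = 1 / (1 + [H⁺]/K1 + K2/[H⁺]) = 1 / (1 + 10^-0.52 + 10^-3.32)
   = 1 / (1 + 0.30200 + 0.00047863) = 1/1.3025 = 0.7678
[HCO3⁻] = α₁ × DIC = 0.7678 × 4.26 = 3.27 mmol/L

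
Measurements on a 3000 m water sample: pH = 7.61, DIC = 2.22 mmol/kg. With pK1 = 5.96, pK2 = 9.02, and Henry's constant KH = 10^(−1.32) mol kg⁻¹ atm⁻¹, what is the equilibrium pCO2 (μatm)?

pCO2 = 978 μatm

α₀ = 1 / (1 + K1/[H⁺] + K1K2/[H⁺]²) = 1 / (1 + 10^+1.65 + 10^+0.24)
   = 1 / (1 + 44.668 + 1.7378) = 1/47.406 = 0.02109
[CO2*] = α₀ × DIC = 0.02109 × 2.22 = 0.04683 mmol/kg
pCO2 = [CO2*]/KH = 4.683×10^-5 / 4.786×10^-2 = 978 μatm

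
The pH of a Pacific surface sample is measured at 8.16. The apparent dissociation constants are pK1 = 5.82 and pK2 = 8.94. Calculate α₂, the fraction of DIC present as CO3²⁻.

α₂ = 0.142

α₂ = 1 / (1 + [H⁺]/K2 + [H⁺]²/(K1K2)) = 1 / (1 + 10^+0.78 + 10^-1.56)
   = 1 / (1 + 6.0256 + 0.027542) = 1/7.0531 = 0.1418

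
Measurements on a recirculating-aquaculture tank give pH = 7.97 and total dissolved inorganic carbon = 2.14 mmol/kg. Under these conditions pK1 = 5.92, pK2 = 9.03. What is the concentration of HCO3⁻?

[HCO3⁻] = 1.95 mmol/kg

α₁ = 1 / (1 + [H⁺]/K1 + K2/[H⁺]) = 1 / (1 + 10^-2.05 + 10^-1.06)
   = 1 / (1 + 0.0089125 + 0.087096) = 1/1.0960 = 0.9124
[HCO3⁻] = α₁ × DIC = 0.9124 × 2.14 = 1.95 mmol/kg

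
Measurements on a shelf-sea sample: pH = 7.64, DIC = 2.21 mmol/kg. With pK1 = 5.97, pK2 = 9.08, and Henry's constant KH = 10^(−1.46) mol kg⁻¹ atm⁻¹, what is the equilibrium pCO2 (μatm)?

α₀ = 1 / (1 + K1/[H⁺] + K1K2/[H⁺]²) = 1 / (1 + 10^+1.67 + 10^+0.23)
   = 1 / (1 + 46.774 + 1.6982) = 1/49.472 = 0.02021
[CO2*] = α₀ × DIC = 0.02021 × 2.21 = 0.04467 mmol/kg
pCO2 = [CO2*]/KH = 4.467×10^-5 / 3.467×10^-2 = 1290 μatm

pCO2 = 1290 μatm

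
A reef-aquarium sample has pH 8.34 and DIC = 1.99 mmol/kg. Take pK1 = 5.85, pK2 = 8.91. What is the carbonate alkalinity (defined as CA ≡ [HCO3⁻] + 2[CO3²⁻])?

CA = [HCO3⁻] + 2[CO3²⁻] = (α₁ + 2α₂)·DIC
At pH 8.34: [H⁺]/K1 = 10^-2.49 = 0.0032359, K2/[H⁺] = 10^-0.57 = 0.26915
α₁ = 1/(1 + 0.0032359 + 0.26915) = 1/1.2724 = 0.7859; α₂ = α₁·K2/[H⁺] = 0.2115
α₁ + 2α₂ = 1.2090
CA = 1.2090 × 1.99 = 2.41 mmol/kg

CA = 2.41 mmol/kg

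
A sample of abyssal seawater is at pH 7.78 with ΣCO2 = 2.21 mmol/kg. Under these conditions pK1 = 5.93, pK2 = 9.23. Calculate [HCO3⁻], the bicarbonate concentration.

α₁ = 1 / (1 + [H⁺]/K1 + K2/[H⁺]) = 1 / (1 + 10^-1.85 + 10^-1.45)
   = 1 / (1 + 0.014125 + 0.035481) = 1/1.0496 = 0.9527
[HCO3⁻] = α₁ × DIC = 0.9527 × 2.21 = 2.11 mmol/kg

[HCO3⁻] = 2.11 mmol/kg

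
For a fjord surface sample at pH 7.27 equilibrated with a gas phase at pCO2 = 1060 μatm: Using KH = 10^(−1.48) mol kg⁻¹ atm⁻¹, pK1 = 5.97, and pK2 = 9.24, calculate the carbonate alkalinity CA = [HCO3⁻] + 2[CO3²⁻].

[CO2*] = KH · pCO2 = 10^(−1.48) × 1060×10^-6 = 3.510×10^-5 mol/kg
α₀ = 1/(1 + K1/[H⁺] + K1K2/[H⁺]²) = 1/(1 + 10^+1.30 + 10^-0.67) = 0.04724
DIC = [CO2*]/α₀ = 3.510×10^-5 / 0.04724 = 0.7429 mmol/kg
CA = (α₁ + 2α₂)·DIC = (0.9427 + 2×0.01010) × 0.7429 = 0.715 mmol/kg

CA = 0.715 mmol/kg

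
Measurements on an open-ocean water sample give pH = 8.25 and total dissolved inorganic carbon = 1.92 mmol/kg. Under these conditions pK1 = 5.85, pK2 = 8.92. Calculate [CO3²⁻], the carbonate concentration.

α₂ = 1 / (1 + [H⁺]/K2 + [H⁺]²/(K1K2)) = 1 / (1 + 10^+0.67 + 10^-1.73)
   = 1 / (1 + 4.6774 + 0.018621) = 1/5.6960 = 0.1756
[CO3²⁻] = α₂ × DIC = 0.1756 × 1.92 = 0.337 mmol/kg

[CO3²⁻] = 0.337 mmol/kg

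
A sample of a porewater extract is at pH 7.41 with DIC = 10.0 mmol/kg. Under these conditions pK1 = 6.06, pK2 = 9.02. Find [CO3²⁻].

[CO3²⁻] = 0.230 mmol/kg

α₂ = 1 / (1 + [H⁺]/K2 + [H⁺]²/(K1K2)) = 1 / (1 + 10^+1.61 + 10^+0.26)
   = 1 / (1 + 40.738 + 1.8197) = 1/43.558 = 0.02296
[CO3²⁻] = α₂ × DIC = 0.02296 × 10.0 = 0.230 mmol/kg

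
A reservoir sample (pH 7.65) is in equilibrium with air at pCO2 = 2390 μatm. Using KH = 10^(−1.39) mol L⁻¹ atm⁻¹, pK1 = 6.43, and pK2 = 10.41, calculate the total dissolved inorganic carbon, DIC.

DIC = 1.72 mmol/L

[CO2*] = KH · pCO2 = 10^(−1.39) × 2390×10^-6 = 9.736×10^-5 mol/L
α₀ = 1/(1 + K1/[H⁺] + K1K2/[H⁺]²) = 1/(1 + 10^+1.22 + 10^-1.54) = 0.05674
DIC = [CO2*]/α₀ = 9.736×10^-5 / 0.05674 = 1.72 mmol/L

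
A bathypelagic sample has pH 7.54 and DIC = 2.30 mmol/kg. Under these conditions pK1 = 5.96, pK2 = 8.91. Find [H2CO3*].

α₀ = 1 / (1 + K1/[H⁺] + K1K2/[H⁺]²) = 1 / (1 + 10^+1.58 + 10^+0.21)
   = 1 / (1 + 38.019 + 1.6218) = 1/40.641 = 0.02461
[CO2*] = α₀ × DIC = 0.02461 × 2.30 = 0.0566 mmol/kg

[CO2*] = 0.0566 mmol/kg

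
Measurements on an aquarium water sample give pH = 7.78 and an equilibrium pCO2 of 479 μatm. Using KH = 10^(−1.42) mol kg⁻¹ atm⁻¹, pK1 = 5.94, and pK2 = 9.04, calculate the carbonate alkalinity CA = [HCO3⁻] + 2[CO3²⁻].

[CO2*] = KH · pCO2 = 10^(−1.42) × 479×10^-6 = 1.821×10^-5 mol/kg
α₀ = 1/(1 + K1/[H⁺] + K1K2/[H⁺]²) = 1/(1 + 10^+1.84 + 10^+0.58) = 0.01352
DIC = [CO2*]/α₀ = 1.821×10^-5 / 0.01352 = 1.347 mmol/kg
CA = (α₁ + 2α₂)·DIC = (0.9351 + 2×0.05139) × 1.347 = 1.40 mmol/kg

CA = 1.40 mmol/kg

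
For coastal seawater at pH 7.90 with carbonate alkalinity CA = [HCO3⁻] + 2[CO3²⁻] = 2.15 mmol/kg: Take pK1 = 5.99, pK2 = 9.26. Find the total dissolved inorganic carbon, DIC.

DIC = 2.09 mmol/kg

CA = [HCO3⁻] + 2[CO3²⁻] = (α₁ + 2α₂)·DIC
At pH 7.90: [H⁺]/K1 = 10^-1.91 = 0.012303, K2/[H⁺] = 10^-1.36 = 0.043652
α₁ = 1/(1 + 0.012303 + 0.043652) = 1/1.0560 = 0.9470; α₂ = α₁·K2/[H⁺] = 0.04134
α₁ + 2α₂ = 1.0297
DIC = CA / (α₁ + 2α₂) = 2.15 / 1.0297 = 2.09 mmol/kg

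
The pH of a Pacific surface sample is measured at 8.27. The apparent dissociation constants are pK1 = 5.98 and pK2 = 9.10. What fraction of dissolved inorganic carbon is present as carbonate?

α₂ = 1 / (1 + [H⁺]/K2 + [H⁺]²/(K1K2)) = 1 / (1 + 10^+0.83 + 10^-1.46)
   = 1 / (1 + 6.7608 + 0.034674) = 1/7.7955 = 0.1283

α₂ = 0.128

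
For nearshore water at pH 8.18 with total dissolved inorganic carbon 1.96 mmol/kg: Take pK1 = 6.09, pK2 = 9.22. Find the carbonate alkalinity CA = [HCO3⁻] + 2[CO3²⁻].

CA = 2.11 mmol/kg

CA = [HCO3⁻] + 2[CO3²⁻] = (α₁ + 2α₂)·DIC
At pH 8.18: [H⁺]/K1 = 10^-2.09 = 0.0081283, K2/[H⁺] = 10^-1.04 = 0.091201
α₁ = 1/(1 + 0.0081283 + 0.091201) = 1/1.0993 = 0.9096; α₂ = α₁·K2/[H⁺] = 0.08296
α₁ + 2α₂ = 1.0756
CA = 1.0756 × 1.96 = 2.11 mmol/kg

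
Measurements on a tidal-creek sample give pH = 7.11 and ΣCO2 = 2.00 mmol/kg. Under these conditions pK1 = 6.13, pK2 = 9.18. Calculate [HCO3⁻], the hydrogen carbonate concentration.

[HCO3⁻] = 1.80 mmol/kg

α₁ = 1 / (1 + [H⁺]/K1 + K2/[H⁺]) = 1 / (1 + 10^-0.98 + 10^-2.07)
   = 1 / (1 + 0.10471 + 0.0085114) = 1/1.1132 = 0.8983
[HCO3⁻] = α₁ × DIC = 0.8983 × 2.00 = 1.80 mmol/kg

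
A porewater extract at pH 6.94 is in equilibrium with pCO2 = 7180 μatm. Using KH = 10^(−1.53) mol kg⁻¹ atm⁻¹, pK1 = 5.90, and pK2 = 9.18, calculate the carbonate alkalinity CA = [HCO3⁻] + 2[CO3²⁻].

[CO2*] = KH · pCO2 = 10^(−1.53) × 7180×10^-6 = 2.119×10^-4 mol/kg
α₀ = 1/(1 + K1/[H⁺] + K1K2/[H⁺]²) = 1/(1 + 10^+1.04 + 10^-1.20) = 0.08314
DIC = [CO2*]/α₀ = 2.119×10^-4 / 0.08314 = 2.549 mmol/kg
CA = (α₁ + 2α₂)·DIC = (0.9116 + 2×0.005246) × 2.549 = 2.35 mmol/kg

CA = 2.35 mmol/kg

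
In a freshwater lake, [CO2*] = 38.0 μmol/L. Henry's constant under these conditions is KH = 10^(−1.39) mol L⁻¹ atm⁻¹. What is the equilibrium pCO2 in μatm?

KH = 10^(−1.39) = 4.074×10^-2 mol L⁻¹ atm⁻¹
pCO2 = [CO2*]/KH = 38.0×10^-6 / 4.074×10^-2 = 9.33×10^-4 atm = 933 μatm

pCO2 = 933 μatm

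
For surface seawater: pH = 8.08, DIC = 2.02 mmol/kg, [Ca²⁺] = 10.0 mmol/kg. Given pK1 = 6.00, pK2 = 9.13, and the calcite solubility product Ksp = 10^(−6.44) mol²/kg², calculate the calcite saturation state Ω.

Ω = 4.52

α₂ = 1 / (1 + [H⁺]/K2 + [H⁺]²/(K1K2)) = 1 / (1 + 10^+1.05 + 10^-1.03)
   = 1 / (1 + 11.220 + 0.093325) = 1/12.314 = 0.08121
[CO3²⁻] = α₂ × DIC = 0.08121 × 2.02 = 0.1640 mmol/kg
Ksp = 10^(−6.44) = 3.631×10^-7
Ω = [Ca²⁺][CO3²⁻]/Ksp = (10.0×10^-3)(1.640×10^-4) / 3.631×10^-7 = 4.52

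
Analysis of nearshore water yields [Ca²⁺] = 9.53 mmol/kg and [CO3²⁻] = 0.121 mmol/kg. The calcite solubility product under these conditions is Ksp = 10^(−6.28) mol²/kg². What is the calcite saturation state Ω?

Ω = 2.20

Ksp = 10^(−6.28) = 5.248×10^-7
Ω = [Ca²⁺][CO3²⁻]/Ksp = (9.53×10^-3)(0.121×10^-3) / 5.248×10^-7 = 2.20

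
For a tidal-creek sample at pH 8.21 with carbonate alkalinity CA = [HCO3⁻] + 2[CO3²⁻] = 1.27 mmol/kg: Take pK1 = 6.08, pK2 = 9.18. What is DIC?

CA = [HCO3⁻] + 2[CO3²⁻] = (α₁ + 2α₂)·DIC
At pH 8.21: [H⁺]/K1 = 10^-2.13 = 0.0074131, K2/[H⁺] = 10^-0.97 = 0.10715
α₁ = 1/(1 + 0.0074131 + 0.10715) = 1/1.1146 = 0.8972; α₂ = α₁·K2/[H⁺] = 0.09614
α₁ + 2α₂ = 1.0895
DIC = CA / (α₁ + 2α₂) = 1.27 / 1.0895 = 1.17 mmol/kg

DIC = 1.17 mmol/kg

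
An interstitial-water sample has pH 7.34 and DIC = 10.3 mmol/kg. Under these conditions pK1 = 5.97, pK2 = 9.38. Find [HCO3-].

α₁ = 1 / (1 + [H⁺]/K1 + K2/[H⁺]) = 1 / (1 + 10^-1.37 + 10^-2.04)
   = 1 / (1 + 0.042658 + 0.0091201) = 1/1.0518 = 0.9508
[HCO3⁻] = α₁ × DIC = 0.9508 × 10.3 = 9.79 mmol/kg

[HCO3⁻] = 9.79 mmol/kg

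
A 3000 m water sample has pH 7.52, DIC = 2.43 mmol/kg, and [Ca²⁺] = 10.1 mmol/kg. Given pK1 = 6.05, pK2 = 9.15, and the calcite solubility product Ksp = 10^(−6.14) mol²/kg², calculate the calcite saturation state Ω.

Ω = 0.751

α₂ = 1 / (1 + [H⁺]/K2 + [H⁺]²/(K1K2)) = 1 / (1 + 10^+1.63 + 10^+0.16)
   = 1 / (1 + 42.658 + 1.4454) = 1/45.103 = 0.02217
[CO3²⁻] = α₂ × DIC = 0.02217 × 2.43 = 0.05388 mmol/kg
Ksp = 10^(−6.14) = 7.244×10^-7
Ω = [Ca²⁺][CO3²⁻]/Ksp = (10.1×10^-3)(5.388×10^-5) / 7.244×10^-7 = 0.751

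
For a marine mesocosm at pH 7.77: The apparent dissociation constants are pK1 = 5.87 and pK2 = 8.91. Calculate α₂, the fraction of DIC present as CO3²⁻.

α₂ = 1 / (1 + [H⁺]/K2 + [H⁺]²/(K1K2)) = 1 / (1 + 10^+1.14 + 10^-0.76)
   = 1 / (1 + 13.804 + 0.17378) = 1/14.978 = 0.06677

α₂ = 0.0668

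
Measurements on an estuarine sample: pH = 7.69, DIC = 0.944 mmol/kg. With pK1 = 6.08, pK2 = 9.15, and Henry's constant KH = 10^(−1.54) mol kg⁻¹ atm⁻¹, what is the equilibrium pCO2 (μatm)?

pCO2 = 759 μatm

α₀ = 1 / (1 + K1/[H⁺] + K1K2/[H⁺]²) = 1 / (1 + 10^+1.61 + 10^+0.15)
   = 1 / (1 + 40.738 + 1.4125) = 1/43.151 = 0.02317
[CO2*] = α₀ × DIC = 0.02317 × 0.944 = 0.02188 mmol/kg
pCO2 = [CO2*]/KH = 2.188×10^-5 / 2.884×10^-2 = 759 μatm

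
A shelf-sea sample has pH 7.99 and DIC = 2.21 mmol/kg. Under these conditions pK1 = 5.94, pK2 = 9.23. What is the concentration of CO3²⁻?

α₂ = 1 / (1 + [H⁺]/K2 + [H⁺]²/(K1K2)) = 1 / (1 + 10^+1.24 + 10^-0.81)
   = 1 / (1 + 17.378 + 0.15488) = 1/18.533 = 0.05396
[CO3²⁻] = α₂ × DIC = 0.05396 × 2.21 = 0.119 mmol/kg

[CO3²⁻] = 0.119 mmol/kg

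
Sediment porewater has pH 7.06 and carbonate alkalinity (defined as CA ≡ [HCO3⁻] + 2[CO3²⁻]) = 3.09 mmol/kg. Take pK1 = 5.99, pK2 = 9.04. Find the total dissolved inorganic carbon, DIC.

DIC = 3.32 mmol/kg

CA = [HCO3⁻] + 2[CO3²⁻] = (α₁ + 2α₂)·DIC
At pH 7.06: [H⁺]/K1 = 10^-1.07 = 0.085114, K2/[H⁺] = 10^-1.98 = 0.010471
α₁ = 1/(1 + 0.085114 + 0.010471) = 1/1.0956 = 0.9128; α₂ = α₁·K2/[H⁺] = 0.009558
α₁ + 2α₂ = 0.9319
DIC = CA / (α₁ + 2α₂) = 3.09 / 0.9319 = 3.32 mmol/kg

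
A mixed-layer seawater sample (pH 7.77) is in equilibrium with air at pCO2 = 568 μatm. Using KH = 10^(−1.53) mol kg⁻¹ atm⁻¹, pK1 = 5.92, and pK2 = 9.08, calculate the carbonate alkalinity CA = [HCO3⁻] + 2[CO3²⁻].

[CO2*] = KH · pCO2 = 10^(−1.53) × 568×10^-6 = 1.676×10^-5 mol/kg
α₀ = 1/(1 + K1/[H⁺] + K1K2/[H⁺]²) = 1/(1 + 10^+1.85 + 10^+0.54) = 0.01329
DIC = [CO2*]/α₀ = 1.676×10^-5 / 0.01329 = 1.262 mmol/kg
CA = (α₁ + 2α₂)·DIC = (0.9406 + 2×0.04607) × 1.262 = 1.30 mmol/kg

CA = 1.30 mmol/kg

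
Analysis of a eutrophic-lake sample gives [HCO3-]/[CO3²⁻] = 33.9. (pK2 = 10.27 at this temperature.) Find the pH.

pH = 8.74

From K2 = [H⁺][CO3²⁻]/[HCO3-]:  pH = pK2 − log₁₀([HCO3-]/[CO3²⁻])
log₁₀(33.9) = +1.530
pH = 10.27 − (+1.530) = 8.74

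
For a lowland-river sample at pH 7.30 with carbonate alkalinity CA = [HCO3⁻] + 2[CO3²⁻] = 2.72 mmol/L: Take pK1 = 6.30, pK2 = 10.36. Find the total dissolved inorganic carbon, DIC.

CA = [HCO3⁻] + 2[CO3²⁻] = (α₁ + 2α₂)·DIC
At pH 7.30: [H⁺]/K1 = 10^-1.00 = 0.10000, K2/[H⁺] = 10^-3.06 = 0.00087096
α₁ = 1/(1 + 0.10000 + 0.00087096) = 1/1.1009 = 0.9084; α₂ = α₁·K2/[H⁺] = 0.0007912
α₁ + 2α₂ = 0.9100
DIC = CA / (α₁ + 2α₂) = 2.72 / 0.9100 = 2.99 mmol/L

DIC = 2.99 mmol/L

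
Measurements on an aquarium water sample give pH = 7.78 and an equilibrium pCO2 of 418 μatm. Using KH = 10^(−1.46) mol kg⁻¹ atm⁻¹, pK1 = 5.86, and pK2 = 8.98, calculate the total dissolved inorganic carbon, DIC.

[CO2*] = KH · pCO2 = 10^(−1.46) × 418×10^-6 = 1.449×10^-5 mol/kg
α₀ = 1/(1 + K1/[H⁺] + K1K2/[H⁺]²) = 1/(1 + 10^+1.92 + 10^+0.72) = 0.01118
DIC = [CO2*]/α₀ = 1.449×10^-5 / 0.01118 = 1.30 mmol/kg

DIC = 1.30 mmol/kg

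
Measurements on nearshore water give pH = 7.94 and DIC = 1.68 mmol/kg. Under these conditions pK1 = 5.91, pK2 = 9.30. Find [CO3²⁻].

α₂ = 1 / (1 + [H⁺]/K2 + [H⁺]²/(K1K2)) = 1 / (1 + 10^+1.36 + 10^-0.67)
   = 1 / (1 + 22.909 + 0.21380) = 1/24.122 = 0.04146
[CO3²⁻] = α₂ × DIC = 0.04146 × 1.68 = 0.0696 mmol/kg

[CO3²⁻] = 0.0696 mmol/kg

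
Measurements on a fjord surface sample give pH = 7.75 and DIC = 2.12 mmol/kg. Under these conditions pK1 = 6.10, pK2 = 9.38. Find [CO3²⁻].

α₂ = 1 / (1 + [H⁺]/K2 + [H⁺]²/(K1K2)) = 1 / (1 + 10^+1.63 + 10^-0.02)
   = 1 / (1 + 42.658 + 0.95499) = 1/44.613 = 0.02242
[CO3²⁻] = α₂ × DIC = 0.02242 × 2.12 = 0.0475 mmol/kg

[CO3²⁻] = 0.0475 mmol/kg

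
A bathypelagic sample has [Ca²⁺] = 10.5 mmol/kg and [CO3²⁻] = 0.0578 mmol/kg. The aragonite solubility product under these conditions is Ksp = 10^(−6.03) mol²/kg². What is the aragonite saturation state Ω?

Ω = 0.650

Ksp = 10^(−6.03) = 9.333×10^-7
Ω = [Ca²⁺][CO3²⁻]/Ksp = (10.5×10^-3)(0.0578×10^-3) / 9.333×10^-7 = 0.650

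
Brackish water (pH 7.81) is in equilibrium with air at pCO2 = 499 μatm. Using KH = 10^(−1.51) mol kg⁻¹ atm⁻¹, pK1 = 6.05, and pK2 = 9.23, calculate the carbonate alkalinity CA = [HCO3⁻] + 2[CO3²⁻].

[CO2*] = KH · pCO2 = 10^(−1.51) × 499×10^-6 = 1.542×10^-5 mol/kg
α₀ = 1/(1 + K1/[H⁺] + K1K2/[H⁺]²) = 1/(1 + 10^+1.76 + 10^+0.34) = 0.01647
DIC = [CO2*]/α₀ = 1.542×10^-5 / 0.01647 = 0.9365 mmol/kg
CA = (α₁ + 2α₂)·DIC = (0.9475 + 2×0.03602) × 0.9365 = 0.955 mmol/kg

CA = 0.955 mmol/kg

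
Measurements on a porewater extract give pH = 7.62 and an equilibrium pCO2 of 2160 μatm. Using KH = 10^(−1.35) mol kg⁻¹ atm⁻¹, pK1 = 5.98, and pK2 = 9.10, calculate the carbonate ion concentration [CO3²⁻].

[CO3²⁻] = 0.139 mmol/kg

[CO2*] = KH · pCO2 = 10^(−1.35) × 2160×10^-6 = 9.648×10^-5 mol/kg
α₀ = 1/(1 + K1/[H⁺] + K1K2/[H⁺]²) = 1/(1 + 10^+1.64 + 10^+0.16) = 0.02169
DIC = [CO2*]/α₀ = 9.648×10^-5 / 0.02169 = 4.448 mmol/kg
[CO3²⁻] = α₂·DIC; α₂ = 0.03136, so [CO3²⁻] = 0.03136 × 4.448 = 0.139 mmol/kg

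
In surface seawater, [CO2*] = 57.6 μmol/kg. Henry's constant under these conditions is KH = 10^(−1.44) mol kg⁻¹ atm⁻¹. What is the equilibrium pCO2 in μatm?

KH = 10^(−1.44) = 3.631×10^-2 mol kg⁻¹ atm⁻¹
pCO2 = [CO2*]/KH = 57.6×10^-6 / 3.631×10^-2 = 1.59×10^-3 atm = 1590 μatm

pCO2 = 1590 μatm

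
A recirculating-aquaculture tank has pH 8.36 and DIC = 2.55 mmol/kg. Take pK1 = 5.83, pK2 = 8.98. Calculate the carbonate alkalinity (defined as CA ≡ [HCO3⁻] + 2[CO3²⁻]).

CA = 3.04 mmol/kg

CA = [HCO3⁻] + 2[CO3²⁻] = (α₁ + 2α₂)·DIC
At pH 8.36: [H⁺]/K1 = 10^-2.53 = 0.0029512, K2/[H⁺] = 10^-0.62 = 0.23988
α₁ = 1/(1 + 0.0029512 + 0.23988) = 1/1.2428 = 0.8046; α₂ = α₁·K2/[H⁺] = 0.1930
α₁ + 2α₂ = 1.1906
CA = 1.1906 × 2.55 = 3.04 mmol/kg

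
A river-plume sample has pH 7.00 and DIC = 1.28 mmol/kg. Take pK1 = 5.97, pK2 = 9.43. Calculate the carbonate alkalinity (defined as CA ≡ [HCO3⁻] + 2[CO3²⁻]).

CA = 1.18 mmol/kg

CA = [HCO3⁻] + 2[CO3²⁻] = (α₁ + 2α₂)·DIC
At pH 7.00: [H⁺]/K1 = 10^-1.03 = 0.093325, K2/[H⁺] = 10^-2.43 = 0.0037154
α₁ = 1/(1 + 0.093325 + 0.0037154) = 1/1.0970 = 0.9115; α₂ = α₁·K2/[H⁺] = 0.003387
α₁ + 2α₂ = 0.9183
CA = 0.9183 × 1.28 = 1.18 mmol/kg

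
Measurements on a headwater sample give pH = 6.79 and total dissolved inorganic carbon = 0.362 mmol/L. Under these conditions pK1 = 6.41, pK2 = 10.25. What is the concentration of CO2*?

α₀ = 1 / (1 + K1/[H⁺] + K1K2/[H⁺]²) = 1 / (1 + 10^+0.38 + 10^-3.08)
   = 1 / (1 + 2.3988 + 0.00083176) = 1/3.3997 = 0.2941
[CO2*] = α₀ × DIC = 0.2941 × 0.362 = 0.106 mmol/L

[CO2*] = 0.106 mmol/L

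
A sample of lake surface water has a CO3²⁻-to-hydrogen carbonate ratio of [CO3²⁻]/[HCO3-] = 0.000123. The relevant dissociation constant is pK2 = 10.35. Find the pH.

From K2 = [H⁺][CO3²⁻]/[HCO3-]:  pH = pK2 + log₁₀([CO3²⁻]/[HCO3-])
log₁₀(0.000123) = -3.910
pH = 10.35 + (-3.910) = 6.44

pH = 6.44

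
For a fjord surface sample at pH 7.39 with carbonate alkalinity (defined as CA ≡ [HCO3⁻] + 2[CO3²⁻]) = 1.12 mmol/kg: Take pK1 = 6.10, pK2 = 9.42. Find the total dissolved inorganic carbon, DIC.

DIC = 1.17 mmol/kg

CA = [HCO3⁻] + 2[CO3²⁻] = (α₁ + 2α₂)·DIC
At pH 7.39: [H⁺]/K1 = 10^-1.29 = 0.051286, K2/[H⁺] = 10^-2.03 = 0.0093325
α₁ = 1/(1 + 0.051286 + 0.0093325) = 1/1.0606 = 0.9428; α₂ = α₁·K2/[H⁺] = 0.008799
α₁ + 2α₂ = 0.9604
DIC = CA / (α₁ + 2α₂) = 1.12 / 0.9604 = 1.17 mmol/kg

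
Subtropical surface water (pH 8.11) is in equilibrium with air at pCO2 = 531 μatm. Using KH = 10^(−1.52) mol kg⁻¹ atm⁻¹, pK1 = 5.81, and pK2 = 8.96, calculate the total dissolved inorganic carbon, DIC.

[CO2*] = KH · pCO2 = 10^(−1.52) × 531×10^-6 = 1.604×10^-5 mol/kg
α₀ = 1/(1 + K1/[H⁺] + K1K2/[H⁺]²) = 1/(1 + 10^+2.30 + 10^+1.45) = 0.004372
DIC = [CO2*]/α₀ = 1.604×10^-5 / 0.004372 = 3.67 mmol/kg

DIC = 3.67 mmol/kg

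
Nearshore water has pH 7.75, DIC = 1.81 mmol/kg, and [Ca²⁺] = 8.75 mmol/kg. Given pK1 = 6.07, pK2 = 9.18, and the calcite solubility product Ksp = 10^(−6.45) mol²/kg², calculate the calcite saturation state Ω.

α₂ = 1 / (1 + [H⁺]/K2 + [H⁺]²/(K1K2)) = 1 / (1 + 10^+1.43 + 10^-0.25)
   = 1 / (1 + 26.915 + 0.56234) = 1/28.478 = 0.03512
[CO3²⁻] = α₂ × DIC = 0.03512 × 1.81 = 0.06356 mmol/kg
Ksp = 10^(−6.45) = 3.548×10^-7
Ω = [Ca²⁺][CO3²⁻]/Ksp = (8.75×10^-3)(6.356×10^-5) / 3.548×10^-7 = 1.57

Ω = 1.57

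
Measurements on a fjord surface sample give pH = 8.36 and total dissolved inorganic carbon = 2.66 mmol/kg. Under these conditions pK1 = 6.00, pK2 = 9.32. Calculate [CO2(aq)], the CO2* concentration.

α₀ = 1 / (1 + K1/[H⁺] + K1K2/[H⁺]²) = 1 / (1 + 10^+2.36 + 10^+1.40)
   = 1 / (1 + 229.09 + 25.119) = 1/255.21 = 0.003918
[CO2*] = α₀ × DIC = 0.003918 × 2.66 = 0.0104 mmol/kg = 10.4 μmol/kg

[CO2*] = 10.4 μmol/kg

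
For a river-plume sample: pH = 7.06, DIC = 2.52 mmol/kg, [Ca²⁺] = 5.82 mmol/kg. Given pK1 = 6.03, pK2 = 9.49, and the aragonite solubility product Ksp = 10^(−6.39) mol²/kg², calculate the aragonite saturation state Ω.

Ω = 0.122

α₂ = 1 / (1 + [H⁺]/K2 + [H⁺]²/(K1K2)) = 1 / (1 + 10^+2.43 + 10^+1.40)
   = 1 / (1 + 269.15 + 25.119) = 1/295.27 = 0.003387
[CO3²⁻] = α₂ × DIC = 0.003387 × 2.52 = 0.008534 mmol/kg = 8.534 μmol/kg
Ksp = 10^(−6.39) = 4.074×10^-7
Ω = [Ca²⁺][CO3²⁻]/Ksp = (5.82×10^-3)(8.534×10^-6) / 4.074×10^-7 = 0.122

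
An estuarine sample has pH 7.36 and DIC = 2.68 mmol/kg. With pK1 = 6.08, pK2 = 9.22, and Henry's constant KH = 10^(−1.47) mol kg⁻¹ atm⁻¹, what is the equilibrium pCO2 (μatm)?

α₀ = 1 / (1 + K1/[H⁺] + K1K2/[H⁺]²) = 1 / (1 + 10^+1.28 + 10^-0.58)
   = 1 / (1 + 19.055 + 0.26303) = 1/20.318 = 0.04922
[CO2*] = α₀ × DIC = 0.04922 × 2.68 = 0.1319 mmol/kg
pCO2 = [CO2*]/KH = 1.319×10^-4 / 3.388×10^-2 = 3890 μatm

pCO2 = 3890 μatm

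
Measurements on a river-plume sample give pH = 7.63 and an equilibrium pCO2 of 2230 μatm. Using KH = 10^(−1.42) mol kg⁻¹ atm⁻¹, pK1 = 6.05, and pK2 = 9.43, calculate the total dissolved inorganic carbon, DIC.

[CO2*] = KH · pCO2 = 10^(−1.42) × 2230×10^-6 = 8.478×10^-5 mol/kg
α₀ = 1/(1 + K1/[H⁺] + K1K2/[H⁺]²) = 1/(1 + 10^+1.58 + 10^-0.22) = 0.02524
DIC = [CO2*]/α₀ = 8.478×10^-5 / 0.02524 = 3.36 mmol/kg

DIC = 3.36 mmol/kg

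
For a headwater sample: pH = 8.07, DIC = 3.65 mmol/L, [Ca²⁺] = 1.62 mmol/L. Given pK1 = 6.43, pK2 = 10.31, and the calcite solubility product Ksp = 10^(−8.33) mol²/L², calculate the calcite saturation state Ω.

Ω = 7.07

α₂ = 1 / (1 + [H⁺]/K2 + [H⁺]²/(K1K2)) = 1 / (1 + 10^+2.24 + 10^+0.60)
   = 1 / (1 + 173.78 + 3.9811) = 1/178.76 = 0.005594
[CO3²⁻] = α₂ × DIC = 0.005594 × 3.65 = 0.02042 mmol/L
Ksp = 10^(−8.33) = 4.677×10^-9
Ω = [Ca²⁺][CO3²⁻]/Ksp = (1.62×10^-3)(2.042×10^-5) / 4.677×10^-9 = 7.07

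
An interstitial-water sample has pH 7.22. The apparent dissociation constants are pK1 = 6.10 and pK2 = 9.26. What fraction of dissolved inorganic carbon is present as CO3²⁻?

α₂ = 1 / (1 + [H⁺]/K2 + [H⁺]²/(K1K2)) = 1 / (1 + 10^+2.04 + 10^+0.92)
   = 1 / (1 + 109.65 + 8.3176) = 1/118.97 = 0.008406

α₂ = 0.00841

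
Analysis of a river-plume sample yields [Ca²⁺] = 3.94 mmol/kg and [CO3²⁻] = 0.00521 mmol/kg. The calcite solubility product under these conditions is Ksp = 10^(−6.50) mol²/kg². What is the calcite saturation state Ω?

Ω = 0.0649

Ksp = 10^(−6.50) = 3.162×10^-7
Ω = [Ca²⁺][CO3²⁻]/Ksp = (3.94×10^-3)(0.00521×10^-3) / 3.162×10^-7 = 0.0649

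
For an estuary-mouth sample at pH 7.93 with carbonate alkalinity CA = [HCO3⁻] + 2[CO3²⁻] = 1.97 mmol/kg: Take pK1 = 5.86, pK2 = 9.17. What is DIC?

CA = [HCO3⁻] + 2[CO3²⁻] = (α₁ + 2α₂)·DIC
At pH 7.93: [H⁺]/K1 = 10^-2.07 = 0.0085114, K2/[H⁺] = 10^-1.24 = 0.057544
α₁ = 1/(1 + 0.0085114 + 0.057544) = 1/1.0661 = 0.9380; α₂ = α₁·K2/[H⁺] = 0.05398
α₁ + 2α₂ = 1.0460
DIC = CA / (α₁ + 2α₂) = 1.97 / 1.0460 = 1.88 mmol/kg

DIC = 1.88 mmol/kg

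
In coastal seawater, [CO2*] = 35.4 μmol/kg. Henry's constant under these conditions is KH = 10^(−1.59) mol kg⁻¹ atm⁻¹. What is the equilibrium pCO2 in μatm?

KH = 10^(−1.59) = 2.570×10^-2 mol kg⁻¹ atm⁻¹
pCO2 = [CO2*]/KH = 35.4×10^-6 / 2.570×10^-2 = 1.38×10^-3 atm = 1380 μatm

pCO2 = 1380 μatm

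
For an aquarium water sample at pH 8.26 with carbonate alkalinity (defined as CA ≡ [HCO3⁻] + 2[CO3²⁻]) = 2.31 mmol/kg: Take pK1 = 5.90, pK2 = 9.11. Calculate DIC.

DIC = 2.06 mmol/kg

CA = [HCO3⁻] + 2[CO3²⁻] = (α₁ + 2α₂)·DIC
At pH 8.26: [H⁺]/K1 = 10^-2.36 = 0.0043652, K2/[H⁺] = 10^-0.85 = 0.14125
α₁ = 1/(1 + 0.0043652 + 0.14125) = 1/1.1456 = 0.8729; α₂ = α₁·K2/[H⁺] = 0.1233
α₁ + 2α₂ = 1.1195
DIC = CA / (α₁ + 2α₂) = 2.31 / 1.1195 = 2.06 mmol/kg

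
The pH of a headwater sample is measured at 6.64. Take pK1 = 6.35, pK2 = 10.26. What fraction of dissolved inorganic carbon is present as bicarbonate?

α₁ = 1 / (1 + [H⁺]/K1 + K2/[H⁺]) = 1 / (1 + 10^-0.29 + 10^-3.62)
   = 1 / (1 + 0.51286 + 0.00023988) = 1/1.5131 = 0.6609

α₁ = 0.661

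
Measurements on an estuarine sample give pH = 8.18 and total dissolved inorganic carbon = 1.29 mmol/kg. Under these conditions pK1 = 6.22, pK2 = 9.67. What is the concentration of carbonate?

[CO3²⁻] = 0.0400 mmol/kg

α₂ = 1 / (1 + [H⁺]/K2 + [H⁺]²/(K1K2)) = 1 / (1 + 10^+1.49 + 10^-0.47)
   = 1 / (1 + 30.903 + 0.33884) = 1/32.242 = 0.03102
[CO3²⁻] = α₂ × DIC = 0.03102 × 1.29 = 0.0400 mmol/kg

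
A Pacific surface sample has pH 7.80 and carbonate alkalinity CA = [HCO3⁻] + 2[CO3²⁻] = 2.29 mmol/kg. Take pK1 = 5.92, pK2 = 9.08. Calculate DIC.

DIC = 2.21 mmol/kg

CA = [HCO3⁻] + 2[CO3²⁻] = (α₁ + 2α₂)·DIC
At pH 7.80: [H⁺]/K1 = 10^-1.88 = 0.013183, K2/[H⁺] = 10^-1.28 = 0.052481
α₁ = 1/(1 + 0.013183 + 0.052481) = 1/1.0657 = 0.9384; α₂ = α₁·K2/[H⁺] = 0.04925
α₁ + 2α₂ = 1.0369
DIC = CA / (α₁ + 2α₂) = 2.29 / 1.0369 = 2.21 mmol/kg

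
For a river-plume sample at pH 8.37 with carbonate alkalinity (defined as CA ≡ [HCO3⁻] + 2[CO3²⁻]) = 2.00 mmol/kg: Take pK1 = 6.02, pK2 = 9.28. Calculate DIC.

DIC = 1.81 mmol/kg

CA = [HCO3⁻] + 2[CO3²⁻] = (α₁ + 2α₂)·DIC
At pH 8.37: [H⁺]/K1 = 10^-2.35 = 0.0044668, K2/[H⁺] = 10^-0.91 = 0.12303
α₁ = 1/(1 + 0.0044668 + 0.12303) = 1/1.1275 = 0.8869; α₂ = α₁·K2/[H⁺] = 0.1091
α₁ + 2α₂ = 1.1052
DIC = CA / (α₁ + 2α₂) = 2.00 / 1.1052 = 1.81 mmol/kg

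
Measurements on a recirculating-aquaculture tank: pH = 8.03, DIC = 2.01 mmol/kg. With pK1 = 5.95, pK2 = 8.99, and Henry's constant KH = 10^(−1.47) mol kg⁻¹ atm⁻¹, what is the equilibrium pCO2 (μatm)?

pCO2 = 441 μatm

α₀ = 1 / (1 + K1/[H⁺] + K1K2/[H⁺]²) = 1 / (1 + 10^+2.08 + 10^+1.12)
   = 1 / (1 + 120.23 + 13.183) = 1/134.41 = 0.007440
[CO2*] = α₀ × DIC = 0.007440 × 2.01 = 0.01495 mmol/kg = 14.95 μmol/kg
pCO2 = [CO2*]/KH = 1.495×10^-5 / 3.388×10^-2 = 441 μatm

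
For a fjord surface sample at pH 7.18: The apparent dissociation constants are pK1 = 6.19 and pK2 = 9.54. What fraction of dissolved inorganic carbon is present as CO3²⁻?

α₂ = 0.00394

α₂ = 1 / (1 + [H⁺]/K2 + [H⁺]²/(K1K2)) = 1 / (1 + 10^+2.36 + 10^+1.37)
   = 1 / (1 + 229.09 + 23.442) = 1/253.53 = 0.003944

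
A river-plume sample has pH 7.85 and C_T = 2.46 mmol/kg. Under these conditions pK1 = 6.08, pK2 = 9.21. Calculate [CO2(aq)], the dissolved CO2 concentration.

α₀ = 1 / (1 + K1/[H⁺] + K1K2/[H⁺]²) = 1 / (1 + 10^+1.77 + 10^+0.41)
   = 1 / (1 + 58.884 + 2.5704) = 1/62.455 = 0.01601
[CO2*] = α₀ × DIC = 0.01601 × 2.46 = 0.0394 mmol/kg

[CO2*] = 0.0394 mmol/kg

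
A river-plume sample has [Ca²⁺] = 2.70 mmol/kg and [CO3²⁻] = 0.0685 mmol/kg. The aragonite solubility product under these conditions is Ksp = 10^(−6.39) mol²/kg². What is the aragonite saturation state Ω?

Ksp = 10^(−6.39) = 4.074×10^-7
Ω = [Ca²⁺][CO3²⁻]/Ksp = (2.70×10^-3)(0.0685×10^-3) / 4.074×10^-7 = 0.454

Ω = 0.454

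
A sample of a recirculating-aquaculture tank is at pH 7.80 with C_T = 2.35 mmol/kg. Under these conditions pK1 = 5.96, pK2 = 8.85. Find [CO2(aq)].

α₀ = 1 / (1 + K1/[H⁺] + K1K2/[H⁺]²) = 1 / (1 + 10^+1.84 + 10^+0.79)
   = 1 / (1 + 69.183 + 6.1660) = 1/76.349 = 0.01310
[CO2*] = α₀ × DIC = 0.01310 × 2.35 = 0.0308 mmol/kg

[CO2*] = 0.0308 mmol/kg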